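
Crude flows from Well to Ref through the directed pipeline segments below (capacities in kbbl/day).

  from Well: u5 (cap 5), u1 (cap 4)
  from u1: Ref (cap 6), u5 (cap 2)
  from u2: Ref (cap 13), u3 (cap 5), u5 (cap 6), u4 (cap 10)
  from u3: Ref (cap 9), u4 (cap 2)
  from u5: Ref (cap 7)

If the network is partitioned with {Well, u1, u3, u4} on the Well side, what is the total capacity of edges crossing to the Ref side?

22

Edges leaving {Well, u1, u3, u4}: Well→u5 (5), u1→u5 (2), u1→Ref (6), u3→Ref (9).
Cut capacity = 5 + 2 + 6 + 9 = 22.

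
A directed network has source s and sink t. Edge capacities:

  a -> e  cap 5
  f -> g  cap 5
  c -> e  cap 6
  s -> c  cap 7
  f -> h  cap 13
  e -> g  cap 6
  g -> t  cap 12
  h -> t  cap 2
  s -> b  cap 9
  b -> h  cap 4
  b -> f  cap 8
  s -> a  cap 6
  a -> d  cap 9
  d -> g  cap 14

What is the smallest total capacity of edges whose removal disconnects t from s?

Augment s→b→h→t: bottleneck 2, flow now 2.
Augment s→a→d→g→t: bottleneck 6, flow now 8.
Augment s→b→f→g→t: bottleneck 5, flow now 13.
Augment s→c→e→g→t: bottleneck 1, flow now 14.
No augmenting path remains; maximum flow = 14.
By max-flow min-cut, the minimum cut capacity equals the max flow.
In the residual graph, reachable from s: {s, a, b, c, d, e, f, g, h}.
Min-cut edges: g→t (12), h→t (2); capacity 12 + 2 = 14.

14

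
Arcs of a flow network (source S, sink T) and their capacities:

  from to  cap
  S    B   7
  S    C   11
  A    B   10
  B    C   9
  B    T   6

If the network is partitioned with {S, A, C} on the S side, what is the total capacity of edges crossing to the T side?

Edges leaving {S, A, C}: S→B (7), A→B (10).
Cut capacity = 7 + 10 = 17.

17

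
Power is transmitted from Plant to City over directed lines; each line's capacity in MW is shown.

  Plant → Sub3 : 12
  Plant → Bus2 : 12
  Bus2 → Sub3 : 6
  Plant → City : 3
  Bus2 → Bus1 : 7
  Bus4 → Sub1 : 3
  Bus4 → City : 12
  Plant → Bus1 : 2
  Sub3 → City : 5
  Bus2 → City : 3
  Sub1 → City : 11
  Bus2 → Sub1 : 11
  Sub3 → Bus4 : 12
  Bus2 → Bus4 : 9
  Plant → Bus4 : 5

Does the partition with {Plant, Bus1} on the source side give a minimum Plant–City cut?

Yes — it is a minimum cut (capacity 32).

Given cut capacity: 12 + 12 + 5 + 3 = 32.
Augment Plant→City: bottleneck 3, flow now 3.
Augment Plant→Bus2→City: bottleneck 3, flow now 6.
Augment Plant→Sub3→City: bottleneck 5, flow now 11.
Augment Plant→Bus4→City: bottleneck 5, flow now 16.
Augment Plant→Bus2→Bus4→City: bottleneck 7, flow now 23.
Augment Plant→Bus2→Sub1→City: bottleneck 2, flow now 25.
Augment Plant→Sub3→Bus4→Sub1→City: bottleneck 3, flow now 28.
Augment Plant→Sub3→Bus4→Bus2→Sub1→City: bottleneck 4, flow now 32. (uses reverse residual edge)
No augmenting path remains; maximum flow = 32.
Cut capacity 32 equals the max flow, so it is a minimum cut.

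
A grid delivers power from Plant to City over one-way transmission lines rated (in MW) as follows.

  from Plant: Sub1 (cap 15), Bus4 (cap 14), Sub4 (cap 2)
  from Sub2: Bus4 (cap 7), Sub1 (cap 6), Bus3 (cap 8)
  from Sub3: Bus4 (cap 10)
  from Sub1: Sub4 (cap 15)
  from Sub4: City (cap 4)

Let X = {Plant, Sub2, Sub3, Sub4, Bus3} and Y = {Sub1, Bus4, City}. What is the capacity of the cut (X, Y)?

56

Edges leaving {Plant, Sub2, Sub3, Sub4, Bus3}: Plant→Sub1 (15), Plant→Bus4 (14), Sub2→Sub1 (6), Sub2→Bus4 (7), Sub3→Bus4 (10), Sub4→City (4).
Cut capacity = 15 + 14 + 6 + 7 + 10 + 4 = 56.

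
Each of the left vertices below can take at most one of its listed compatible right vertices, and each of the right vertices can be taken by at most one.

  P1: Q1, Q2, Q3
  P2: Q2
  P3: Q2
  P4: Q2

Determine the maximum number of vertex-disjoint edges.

Unit-capacity flow: source→left, listed edges, right→sink; max matching = max flow.
Augmenting path P1→Q1 (+1); matched 1.
Augmenting path P2→Q2 (+1); matched 2.
No augmenting path remains; maximum matching = 2.
König certificate: {P1, Q2} is a vertex cover of size 2 (every listed pair touches it), so no matching can be larger.

2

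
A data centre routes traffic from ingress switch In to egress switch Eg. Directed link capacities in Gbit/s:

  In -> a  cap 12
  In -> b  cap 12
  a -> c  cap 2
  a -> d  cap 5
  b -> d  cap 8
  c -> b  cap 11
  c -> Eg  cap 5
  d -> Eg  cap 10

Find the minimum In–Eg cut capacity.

12

Augment In→a→c→Eg: bottleneck 2, flow now 2.
Augment In→a→d→Eg: bottleneck 5, flow now 7.
Augment In→b→d→Eg: bottleneck 5, flow now 12.
No augmenting path remains; maximum flow = 12.
By max-flow min-cut, the minimum cut capacity equals the max flow.
In the residual graph, reachable from In: {In, a, b, d}.
Min-cut edges: a→c (2), d→Eg (10); capacity 2 + 10 = 12.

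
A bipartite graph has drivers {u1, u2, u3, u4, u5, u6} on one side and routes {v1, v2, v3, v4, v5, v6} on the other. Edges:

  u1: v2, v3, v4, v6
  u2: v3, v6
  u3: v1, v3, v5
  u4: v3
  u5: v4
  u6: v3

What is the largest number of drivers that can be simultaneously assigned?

5

Unit-capacity flow: source→left, listed edges, right→sink; max matching = max flow.
Augmenting path u1→v2 (+1); matched 1.
Augmenting path u2→v3 (+1); matched 2.
Augmenting path u3→v1 (+1); matched 3.
Augmenting path u5→v4 (+1); matched 4.
Augmenting path u4→v3→u2→v6 (+1); matched 5.
No augmenting path remains; maximum matching = 5.
König certificate: {u1, u2, u3, u5, v3} is a vertex cover of size 5 (every listed pair touches it), so no matching can be larger.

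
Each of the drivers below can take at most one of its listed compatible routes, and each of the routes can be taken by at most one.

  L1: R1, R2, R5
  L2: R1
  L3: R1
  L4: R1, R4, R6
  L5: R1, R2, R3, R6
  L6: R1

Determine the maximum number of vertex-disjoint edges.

Unit-capacity flow: source→left, listed edges, right→sink; max matching = max flow.
Augmenting path L1→R1 (+1); matched 1.
Augmenting path L4→R4 (+1); matched 2.
Augmenting path L5→R2 (+1); matched 3.
Augmenting path L2→R1→L1→R5 (+1); matched 4.
No augmenting path remains; maximum matching = 4.
König certificate: {L1, L4, L5, R1} is a vertex cover of size 4 (every listed pair touches it), so no matching can be larger.

4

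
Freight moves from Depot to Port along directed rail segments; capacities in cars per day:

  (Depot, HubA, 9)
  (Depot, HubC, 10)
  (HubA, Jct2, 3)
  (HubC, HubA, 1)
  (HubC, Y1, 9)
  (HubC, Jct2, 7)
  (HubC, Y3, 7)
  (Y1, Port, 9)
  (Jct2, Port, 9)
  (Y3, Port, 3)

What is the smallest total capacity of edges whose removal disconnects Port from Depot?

13

Augment Depot→HubA→Jct2→Port: bottleneck 3, flow now 3.
Augment Depot→HubC→Y1→Port: bottleneck 9, flow now 12.
Augment Depot→HubC→Jct2→Port: bottleneck 1, flow now 13.
No augmenting path remains; maximum flow = 13.
By max-flow min-cut, the minimum cut capacity equals the max flow.
In the residual graph, reachable from Depot: {Depot, HubA}.
Min-cut edges: Depot→HubC (10), HubA→Jct2 (3); capacity 10 + 3 = 13.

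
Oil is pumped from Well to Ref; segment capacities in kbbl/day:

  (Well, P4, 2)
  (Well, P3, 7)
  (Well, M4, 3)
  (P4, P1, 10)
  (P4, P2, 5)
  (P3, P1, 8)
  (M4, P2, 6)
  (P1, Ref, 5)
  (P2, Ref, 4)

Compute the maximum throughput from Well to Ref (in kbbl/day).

9

Augment Well→P4→P1→Ref: bottleneck 2, flow now 2.
Augment Well→P3→P1→Ref: bottleneck 3, flow now 5.
Augment Well→M4→P2→Ref: bottleneck 3, flow now 8.
Augment Well→P3→P1→P4→P2→Ref: bottleneck 1, flow now 9. (uses reverse residual edge)
No augmenting path remains; maximum flow = 9.
In the residual graph, reachable from Well: {Well, P4, P3, M4, P1, P2}.
Min-cut edges: P1→Ref (5), P2→Ref (4); capacity 5 + 4 = 9.
This cut is saturated, so no flow can exceed 9.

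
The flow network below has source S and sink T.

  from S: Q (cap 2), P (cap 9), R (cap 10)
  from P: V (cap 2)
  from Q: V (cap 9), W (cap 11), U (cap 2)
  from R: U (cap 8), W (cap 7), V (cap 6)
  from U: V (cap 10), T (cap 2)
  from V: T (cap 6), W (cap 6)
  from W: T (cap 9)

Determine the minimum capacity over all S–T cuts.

Augment S→P→V→T: bottleneck 2, flow now 2.
Augment S→Q→U→T: bottleneck 2, flow now 4.
Augment S→R→V→T: bottleneck 4, flow now 8.
Augment S→R→W→T: bottleneck 6, flow now 14.
No augmenting path remains; maximum flow = 14.
By max-flow min-cut, the minimum cut capacity equals the max flow.
In the residual graph, reachable from S: {S, P}.
Min-cut edges: S→Q (2), S→R (10), P→V (2); capacity 2 + 10 + 2 = 14.

14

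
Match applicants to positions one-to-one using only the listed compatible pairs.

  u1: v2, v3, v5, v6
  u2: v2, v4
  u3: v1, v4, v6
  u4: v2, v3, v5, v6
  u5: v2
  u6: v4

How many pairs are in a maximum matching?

Unit-capacity flow: source→left, listed edges, right→sink; max matching = max flow.
Augmenting path u1→v2 (+1); matched 1.
Augmenting path u2→v4 (+1); matched 2.
Augmenting path u3→v1 (+1); matched 3.
Augmenting path u4→v3 (+1); matched 4.
Augmenting path u5→v2→u1→v5 (+1); matched 5.
No augmenting path remains; maximum matching = 5.
König certificate: {u1, u3, u4, v2, v4} is a vertex cover of size 5 (every listed pair touches it), so no matching can be larger.

5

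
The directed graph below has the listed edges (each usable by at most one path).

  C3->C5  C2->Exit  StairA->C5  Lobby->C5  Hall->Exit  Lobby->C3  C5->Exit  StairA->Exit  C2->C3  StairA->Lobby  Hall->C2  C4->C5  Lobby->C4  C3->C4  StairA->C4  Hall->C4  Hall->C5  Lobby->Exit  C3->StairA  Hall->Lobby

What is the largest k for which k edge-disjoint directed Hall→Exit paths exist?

4

Assign every edge capacity 1; by Menger, the answer equals the max flow.
Path Hall→Exit (+1); total 1.
Path Hall→C2→Exit (+1); total 2.
Path Hall→Lobby→Exit (+1); total 3.
Path Hall→C5→Exit (+1); total 4.
No residual Hall→Exit path; max flow = 4.
Certifying cut of size 4: {C5→Exit, Hall→C2, Hall→Exit, Hall→Lobby}.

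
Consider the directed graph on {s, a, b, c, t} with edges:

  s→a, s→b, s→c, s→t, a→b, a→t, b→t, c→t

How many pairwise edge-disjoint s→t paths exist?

4

Assign every edge capacity 1; by Menger, the answer equals the max flow.
Path s→t (+1); total 1.
Path s→a→t (+1); total 2.
Path s→b→t (+1); total 3.
Path s→c→t (+1); total 4.
No residual s→t path; max flow = 4.
Certifying cut of size 4: {s→a, s→b, s→c, s→t}.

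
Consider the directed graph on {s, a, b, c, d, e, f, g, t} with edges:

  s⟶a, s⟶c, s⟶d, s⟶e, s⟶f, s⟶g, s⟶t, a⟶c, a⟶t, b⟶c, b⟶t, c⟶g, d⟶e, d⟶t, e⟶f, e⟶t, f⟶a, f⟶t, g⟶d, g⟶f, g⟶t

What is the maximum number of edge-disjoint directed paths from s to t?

6

Assign every edge capacity 1; by Menger, the answer equals the max flow.
Path s→t (+1); total 1.
Path s→a→t (+1); total 2.
Path s→d→t (+1); total 3.
Path s→e→t (+1); total 4.
Path s→f→t (+1); total 5.
Path s→g→t (+1); total 6.
No residual s→t path; max flow = 6.
Certifying cut of size 6: {a→t, d→t, e→t, f→t, g→t, s→t}.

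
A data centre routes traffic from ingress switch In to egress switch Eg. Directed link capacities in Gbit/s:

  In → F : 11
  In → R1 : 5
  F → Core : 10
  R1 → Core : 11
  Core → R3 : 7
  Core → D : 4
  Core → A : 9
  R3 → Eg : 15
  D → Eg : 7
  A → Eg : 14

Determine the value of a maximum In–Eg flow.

Augment In→F→Core→R3→Eg: bottleneck 7, flow now 7.
Augment In→F→Core→D→Eg: bottleneck 3, flow now 10.
Augment In→R1→Core→D→Eg: bottleneck 1, flow now 11.
Augment In→R1→Core→A→Eg: bottleneck 4, flow now 15.
No augmenting path remains; maximum flow = 15.
In the residual graph, reachable from In: {In, F}.
Min-cut edges: In→R1 (5), F→Core (10); capacity 5 + 10 = 15.
This cut is saturated, so no flow can exceed 15.

15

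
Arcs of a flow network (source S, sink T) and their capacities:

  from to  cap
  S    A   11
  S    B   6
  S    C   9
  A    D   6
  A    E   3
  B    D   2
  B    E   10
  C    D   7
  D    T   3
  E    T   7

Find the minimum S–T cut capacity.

Augment S→A→D→T: bottleneck 3, flow now 3.
Augment S→A→E→T: bottleneck 3, flow now 6.
Augment S→B→E→T: bottleneck 4, flow now 10.
No augmenting path remains; maximum flow = 10.
By max-flow min-cut, the minimum cut capacity equals the max flow.
In the residual graph, reachable from S: {S, A, B, C, D, E}.
Min-cut edges: D→T (3), E→T (7); capacity 3 + 7 = 10.

10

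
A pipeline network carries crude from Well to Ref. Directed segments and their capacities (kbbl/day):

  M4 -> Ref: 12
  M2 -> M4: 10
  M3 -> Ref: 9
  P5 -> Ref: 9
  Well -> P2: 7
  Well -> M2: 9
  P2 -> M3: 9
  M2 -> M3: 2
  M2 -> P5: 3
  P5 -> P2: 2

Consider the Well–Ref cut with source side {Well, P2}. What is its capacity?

Edges leaving {Well, P2}: Well→M2 (9), P2→M3 (9).
Cut capacity = 9 + 9 = 18.

18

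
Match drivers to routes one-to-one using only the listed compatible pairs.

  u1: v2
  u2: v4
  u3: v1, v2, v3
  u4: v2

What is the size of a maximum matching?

Unit-capacity flow: source→left, listed edges, right→sink; max matching = max flow.
Augmenting path u1→v2 (+1); matched 1.
Augmenting path u2→v4 (+1); matched 2.
Augmenting path u3→v1 (+1); matched 3.
No augmenting path remains; maximum matching = 3.
König certificate: {u2, u3, v2} is a vertex cover of size 3 (every listed pair touches it), so no matching can be larger.

3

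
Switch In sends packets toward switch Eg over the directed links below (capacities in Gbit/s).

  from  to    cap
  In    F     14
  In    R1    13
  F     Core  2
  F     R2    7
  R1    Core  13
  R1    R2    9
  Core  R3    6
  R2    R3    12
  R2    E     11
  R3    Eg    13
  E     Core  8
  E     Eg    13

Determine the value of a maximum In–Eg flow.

Augment In→F→Core→R3→Eg: bottleneck 2, flow now 2.
Augment In→F→R2→R3→Eg: bottleneck 7, flow now 9.
Augment In→R1→Core→R3→Eg: bottleneck 4, flow now 13.
Augment In→R1→R2→E→Eg: bottleneck 9, flow now 22.
No augmenting path remains; maximum flow = 22.
In the residual graph, reachable from In: {In, F}.
Min-cut edges: In→R1 (13), F→Core (2), F→R2 (7); capacity 13 + 2 + 7 = 22.
This cut is saturated, so no flow can exceed 22.

22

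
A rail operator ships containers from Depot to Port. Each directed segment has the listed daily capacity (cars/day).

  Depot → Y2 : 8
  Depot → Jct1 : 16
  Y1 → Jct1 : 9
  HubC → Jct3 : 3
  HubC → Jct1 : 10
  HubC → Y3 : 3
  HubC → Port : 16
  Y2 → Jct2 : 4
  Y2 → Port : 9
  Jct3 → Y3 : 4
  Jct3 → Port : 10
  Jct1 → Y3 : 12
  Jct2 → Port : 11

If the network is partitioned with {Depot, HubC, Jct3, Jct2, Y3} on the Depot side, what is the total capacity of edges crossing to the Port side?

Edges leaving {Depot, HubC, Jct3, Jct2, Y3}: Depot→Y2 (8), Depot→Jct1 (16), HubC→Jct1 (10), HubC→Port (16), Jct3→Port (10), Jct2→Port (11).
Cut capacity = 8 + 16 + 10 + 16 + 10 + 11 = 71.

71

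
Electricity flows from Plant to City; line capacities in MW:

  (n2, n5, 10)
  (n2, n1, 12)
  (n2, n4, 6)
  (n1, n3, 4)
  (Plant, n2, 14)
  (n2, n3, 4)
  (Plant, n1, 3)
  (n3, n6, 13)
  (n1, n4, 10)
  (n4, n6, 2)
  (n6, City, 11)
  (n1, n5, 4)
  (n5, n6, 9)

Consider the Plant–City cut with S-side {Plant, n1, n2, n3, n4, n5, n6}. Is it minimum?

Yes — it is a minimum cut (capacity 11).

Given cut capacity: 11 = 11.
Augment Plant→n1→n3→n6→City: bottleneck 3, flow now 3.
Augment Plant→n2→n3→n6→City: bottleneck 4, flow now 7.
Augment Plant→n2→n4→n6→City: bottleneck 2, flow now 9.
Augment Plant→n2→n5→n6→City: bottleneck 2, flow now 11.
No augmenting path remains; maximum flow = 11.
Cut capacity 11 equals the max flow, so it is a minimum cut.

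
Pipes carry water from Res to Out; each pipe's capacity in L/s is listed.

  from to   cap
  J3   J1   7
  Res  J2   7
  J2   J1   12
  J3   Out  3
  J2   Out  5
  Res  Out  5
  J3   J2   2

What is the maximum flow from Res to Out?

Augment Res→Out: bottleneck 5, flow now 5.
Augment Res→J2→Out: bottleneck 5, flow now 10.
No augmenting path remains; maximum flow = 10.
In the residual graph, reachable from Res: {Res, J2, J1}.
Min-cut edges: Res→Out (5), J2→Out (5); capacity 5 + 5 = 10.
This cut is saturated, so no flow can exceed 10.

10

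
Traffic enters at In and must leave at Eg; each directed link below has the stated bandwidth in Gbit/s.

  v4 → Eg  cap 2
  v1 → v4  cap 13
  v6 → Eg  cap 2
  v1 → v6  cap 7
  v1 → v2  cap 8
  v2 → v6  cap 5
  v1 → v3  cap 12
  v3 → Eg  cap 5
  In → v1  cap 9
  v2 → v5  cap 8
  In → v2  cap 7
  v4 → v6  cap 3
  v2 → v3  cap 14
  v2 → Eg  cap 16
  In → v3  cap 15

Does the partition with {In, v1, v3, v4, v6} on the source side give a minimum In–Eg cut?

Given cut capacity: 7 + 8 + 5 + 2 + 2 = 24.
Augment In→v2→Eg: bottleneck 7, flow now 7.
Augment In→v3→Eg: bottleneck 5, flow now 12.
Augment In→v1→v2→Eg: bottleneck 8, flow now 20.
Augment In→v1→v4→Eg: bottleneck 1, flow now 21.
No augmenting path remains; maximum flow = 21.
In the residual graph, reachable from In: {In, v3}.
Min-cut edges: In→v1 (9), In→v2 (7), v3→Eg (5); capacity 9 + 7 + 5 = 21.
Cut capacity 24 exceeds the max flow 21, so it is not minimum.

No — its capacity is 24, but the minimum cut has capacity 21.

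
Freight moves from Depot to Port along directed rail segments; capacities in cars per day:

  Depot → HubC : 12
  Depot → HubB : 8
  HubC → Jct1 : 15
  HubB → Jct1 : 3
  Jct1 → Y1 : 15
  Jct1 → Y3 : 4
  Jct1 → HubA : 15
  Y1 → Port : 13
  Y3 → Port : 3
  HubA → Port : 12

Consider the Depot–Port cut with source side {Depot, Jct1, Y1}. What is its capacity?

Edges leaving {Depot, Jct1, Y1}: Depot→HubC (12), Depot→HubB (8), Jct1→Y3 (4), Jct1→HubA (15), Y1→Port (13).
Cut capacity = 12 + 8 + 4 + 15 + 13 = 52.

52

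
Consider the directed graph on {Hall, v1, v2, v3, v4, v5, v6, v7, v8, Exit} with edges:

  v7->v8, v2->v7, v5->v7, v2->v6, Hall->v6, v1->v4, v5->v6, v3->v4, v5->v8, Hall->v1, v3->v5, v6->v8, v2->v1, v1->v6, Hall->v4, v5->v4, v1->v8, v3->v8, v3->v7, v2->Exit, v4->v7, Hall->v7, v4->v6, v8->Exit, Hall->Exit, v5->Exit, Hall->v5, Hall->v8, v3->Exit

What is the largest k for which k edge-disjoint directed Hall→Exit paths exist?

Assign every edge capacity 1; by Menger, the answer equals the max flow.
Path Hall→Exit (+1); total 1.
Path Hall→v5→Exit (+1); total 2.
Path Hall→v8→Exit (+1); total 3.
No residual Hall→Exit path; max flow = 3.
Certifying cut of size 3: {Hall→Exit, Hall→v5, v8→Exit}.

3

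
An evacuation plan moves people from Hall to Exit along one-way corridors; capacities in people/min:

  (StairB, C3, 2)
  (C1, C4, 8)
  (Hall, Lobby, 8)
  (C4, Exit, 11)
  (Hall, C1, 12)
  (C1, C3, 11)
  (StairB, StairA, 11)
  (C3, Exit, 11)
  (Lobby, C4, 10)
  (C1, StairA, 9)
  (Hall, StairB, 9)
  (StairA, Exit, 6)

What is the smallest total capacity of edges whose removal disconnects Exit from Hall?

Augment Hall→StairB→C3→Exit: bottleneck 2, flow now 2.
Augment Hall→StairB→StairA→Exit: bottleneck 6, flow now 8.
Augment Hall→Lobby→C4→Exit: bottleneck 8, flow now 16.
Augment Hall→C1→C3→Exit: bottleneck 9, flow now 25.
Augment Hall→C1→C4→Exit: bottleneck 3, flow now 28.
No augmenting path remains; maximum flow = 28.
By max-flow min-cut, the minimum cut capacity equals the max flow.
In the residual graph, reachable from Hall: {Hall, StairB, StairA}.
Min-cut edges: Hall→Lobby (8), Hall→C1 (12), StairB→C3 (2), StairA→Exit (6); capacity 8 + 12 + 2 + 6 = 28.

28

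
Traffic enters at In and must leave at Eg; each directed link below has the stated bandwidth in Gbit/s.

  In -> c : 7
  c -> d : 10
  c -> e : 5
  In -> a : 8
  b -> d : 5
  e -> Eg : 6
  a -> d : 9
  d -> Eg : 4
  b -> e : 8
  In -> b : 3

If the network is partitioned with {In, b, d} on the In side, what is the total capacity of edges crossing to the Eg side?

27

Edges leaving {In, b, d}: In→a (8), In→c (7), b→e (8), d→Eg (4).
Cut capacity = 8 + 7 + 8 + 4 = 27.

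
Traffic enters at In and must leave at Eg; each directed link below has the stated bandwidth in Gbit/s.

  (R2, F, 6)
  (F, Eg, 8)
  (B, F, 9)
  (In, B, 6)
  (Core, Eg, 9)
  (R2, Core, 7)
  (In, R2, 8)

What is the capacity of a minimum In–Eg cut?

14

Augment In→B→F→Eg: bottleneck 6, flow now 6.
Augment In→R2→Core→Eg: bottleneck 7, flow now 13.
Augment In→R2→F→Eg: bottleneck 1, flow now 14.
No augmenting path remains; maximum flow = 14.
By max-flow min-cut, the minimum cut capacity equals the max flow.
In the residual graph, reachable from In: {In}.
Min-cut edges: In→B (6), In→R2 (8); capacity 6 + 8 = 14.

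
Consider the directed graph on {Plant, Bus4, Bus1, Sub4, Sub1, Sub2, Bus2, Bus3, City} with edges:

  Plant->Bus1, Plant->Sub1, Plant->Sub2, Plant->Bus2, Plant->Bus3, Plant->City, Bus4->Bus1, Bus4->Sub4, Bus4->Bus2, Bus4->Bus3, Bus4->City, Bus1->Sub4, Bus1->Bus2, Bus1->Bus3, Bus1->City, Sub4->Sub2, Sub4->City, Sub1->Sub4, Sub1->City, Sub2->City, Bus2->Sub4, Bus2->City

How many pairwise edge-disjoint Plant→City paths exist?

Assign every edge capacity 1; by Menger, the answer equals the max flow.
Path Plant→City (+1); total 1.
Path Plant→Bus1→City (+1); total 2.
Path Plant→Sub1→City (+1); total 3.
Path Plant→Sub2→City (+1); total 4.
Path Plant→Bus2→City (+1); total 5.
No residual Plant→City path; max flow = 5.
Certifying cut of size 5: {Plant→Bus1, Plant→Bus2, Plant→City, Plant→Sub1, Plant→Sub2}.

5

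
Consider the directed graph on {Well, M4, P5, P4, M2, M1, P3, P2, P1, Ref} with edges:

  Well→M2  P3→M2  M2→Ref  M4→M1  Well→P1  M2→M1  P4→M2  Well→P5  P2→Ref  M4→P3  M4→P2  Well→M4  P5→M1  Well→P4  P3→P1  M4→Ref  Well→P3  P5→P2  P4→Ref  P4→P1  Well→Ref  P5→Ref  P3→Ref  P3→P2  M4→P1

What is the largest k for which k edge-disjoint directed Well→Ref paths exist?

Assign every edge capacity 1; by Menger, the answer equals the max flow.
Path Well→Ref (+1); total 1.
Path Well→M4→Ref (+1); total 2.
Path Well→P5→Ref (+1); total 3.
Path Well→P4→Ref (+1); total 4.
Path Well→M2→Ref (+1); total 5.
Path Well→P3→Ref (+1); total 6.
No residual Well→Ref path; max flow = 6.
Certifying cut of size 6: {Well→M2, Well→M4, Well→P3, Well→P4, Well→P5, Well→Ref}.

6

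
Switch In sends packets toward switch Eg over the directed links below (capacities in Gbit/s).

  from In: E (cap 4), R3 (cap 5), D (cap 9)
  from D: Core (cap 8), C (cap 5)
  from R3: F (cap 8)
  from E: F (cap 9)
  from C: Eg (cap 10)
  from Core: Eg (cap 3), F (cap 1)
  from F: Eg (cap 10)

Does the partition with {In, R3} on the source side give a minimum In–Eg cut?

No — its capacity is 21, but the minimum cut has capacity 18.

Given cut capacity: 9 + 4 + 8 = 21.
Augment In→D→C→Eg: bottleneck 5, flow now 5.
Augment In→D→Core→Eg: bottleneck 3, flow now 8.
Augment In→R3→F→Eg: bottleneck 5, flow now 13.
Augment In→E→F→Eg: bottleneck 4, flow now 17.
Augment In→D→Core→F→Eg: bottleneck 1, flow now 18.
No augmenting path remains; maximum flow = 18.
In the residual graph, reachable from In: {In}.
Min-cut edges: In→D (9), In→R3 (5), In→E (4); capacity 9 + 5 + 4 = 18.
Cut capacity 21 exceeds the max flow 18, so it is not minimum.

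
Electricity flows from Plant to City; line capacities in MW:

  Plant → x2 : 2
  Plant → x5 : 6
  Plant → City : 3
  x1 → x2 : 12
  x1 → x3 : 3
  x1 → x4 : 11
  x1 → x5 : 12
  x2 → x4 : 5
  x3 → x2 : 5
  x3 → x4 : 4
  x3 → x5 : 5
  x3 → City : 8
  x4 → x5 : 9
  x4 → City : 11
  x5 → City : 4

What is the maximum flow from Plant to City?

Augment Plant→City: bottleneck 3, flow now 3.
Augment Plant→x5→City: bottleneck 4, flow now 7.
Augment Plant→x2→x4→City: bottleneck 2, flow now 9.
No augmenting path remains; maximum flow = 9.
In the residual graph, reachable from Plant: {Plant, x5}.
Min-cut edges: Plant→x2 (2), Plant→City (3), x5→City (4); capacity 2 + 3 + 4 = 9.
This cut is saturated, so no flow can exceed 9.

9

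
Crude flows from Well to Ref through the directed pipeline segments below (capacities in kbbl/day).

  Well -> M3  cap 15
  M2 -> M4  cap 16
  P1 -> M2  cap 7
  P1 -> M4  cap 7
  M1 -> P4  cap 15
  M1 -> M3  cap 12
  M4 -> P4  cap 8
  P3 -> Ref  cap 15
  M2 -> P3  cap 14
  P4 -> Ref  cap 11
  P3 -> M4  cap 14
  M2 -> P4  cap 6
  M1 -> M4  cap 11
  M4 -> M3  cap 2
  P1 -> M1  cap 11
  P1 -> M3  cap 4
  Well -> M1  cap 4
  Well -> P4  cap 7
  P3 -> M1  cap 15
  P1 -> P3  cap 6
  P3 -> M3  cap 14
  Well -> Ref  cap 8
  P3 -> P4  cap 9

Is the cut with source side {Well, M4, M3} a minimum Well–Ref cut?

Given cut capacity: 4 + 7 + 8 + 8 = 27.
Augment Well→Ref: bottleneck 8, flow now 8.
Augment Well→P4→Ref: bottleneck 7, flow now 15.
Augment Well→M1→P4→Ref: bottleneck 4, flow now 19.
No augmenting path remains; maximum flow = 19.
In the residual graph, reachable from Well: {Well, M3}.
Min-cut edges: Well→M1 (4), Well→P4 (7), Well→Ref (8); capacity 4 + 7 + 8 = 19.
Cut capacity 27 exceeds the max flow 19, so it is not minimum.

No — its capacity is 27, but the minimum cut has capacity 19.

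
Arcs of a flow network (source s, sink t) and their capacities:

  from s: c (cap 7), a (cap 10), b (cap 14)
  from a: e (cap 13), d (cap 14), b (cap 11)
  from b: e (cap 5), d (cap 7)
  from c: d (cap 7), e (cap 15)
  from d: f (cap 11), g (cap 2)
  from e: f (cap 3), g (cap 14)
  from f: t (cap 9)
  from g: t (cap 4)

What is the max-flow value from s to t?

13

Augment s→a→d→f→t: bottleneck 9, flow now 9.
Augment s→a→d→g→t: bottleneck 1, flow now 10.
Augment s→b→d→g→t: bottleneck 1, flow now 11.
Augment s→b→e→g→t: bottleneck 2, flow now 13.
No augmenting path remains; maximum flow = 13.
In the residual graph, reachable from s: {s, a, b, c, d, e, f, g}.
Min-cut edges: f→t (9), g→t (4); capacity 9 + 4 = 13.
This cut is saturated, so no flow can exceed 13.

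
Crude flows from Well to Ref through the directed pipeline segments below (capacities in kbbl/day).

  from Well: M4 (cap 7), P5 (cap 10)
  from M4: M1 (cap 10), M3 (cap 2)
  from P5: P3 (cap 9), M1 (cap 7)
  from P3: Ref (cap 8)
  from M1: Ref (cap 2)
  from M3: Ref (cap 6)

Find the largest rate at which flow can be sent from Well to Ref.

Augment Well→M4→M1→Ref: bottleneck 2, flow now 2.
Augment Well→M4→M3→Ref: bottleneck 2, flow now 4.
Augment Well→P5→P3→Ref: bottleneck 8, flow now 12.
No augmenting path remains; maximum flow = 12.
In the residual graph, reachable from Well: {Well, M4, P5, P3, M1}.
Min-cut edges: M4→M3 (2), P3→Ref (8), M1→Ref (2); capacity 2 + 8 + 2 = 12.
This cut is saturated, so no flow can exceed 12.

12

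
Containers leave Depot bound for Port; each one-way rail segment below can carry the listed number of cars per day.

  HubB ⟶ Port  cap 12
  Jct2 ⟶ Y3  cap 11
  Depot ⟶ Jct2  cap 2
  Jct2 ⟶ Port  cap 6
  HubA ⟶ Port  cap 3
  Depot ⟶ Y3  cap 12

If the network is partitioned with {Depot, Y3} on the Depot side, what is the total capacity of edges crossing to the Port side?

Edges leaving {Depot, Y3}: Depot→Jct2 (2).
Cut capacity = 2 = 2.

2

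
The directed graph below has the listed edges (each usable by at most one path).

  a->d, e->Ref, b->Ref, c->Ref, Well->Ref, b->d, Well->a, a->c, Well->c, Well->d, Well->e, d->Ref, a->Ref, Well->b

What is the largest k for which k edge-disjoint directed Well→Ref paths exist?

6

Assign every edge capacity 1; by Menger, the answer equals the max flow.
Path Well→Ref (+1); total 1.
Path Well→a→Ref (+1); total 2.
Path Well→b→Ref (+1); total 3.
Path Well→c→Ref (+1); total 4.
Path Well→d→Ref (+1); total 5.
Path Well→e→Ref (+1); total 6.
No residual Well→Ref path; max flow = 6.
Certifying cut of size 6: {Well→Ref, Well→a, Well→b, Well→c, Well→d, Well→e}.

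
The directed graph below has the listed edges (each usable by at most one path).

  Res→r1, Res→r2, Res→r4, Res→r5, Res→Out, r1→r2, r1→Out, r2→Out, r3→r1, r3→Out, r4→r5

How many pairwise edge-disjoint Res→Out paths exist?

3

Assign every edge capacity 1; by Menger, the answer equals the max flow.
Path Res→Out (+1); total 1.
Path Res→r1→Out (+1); total 2.
Path Res→r2→Out (+1); total 3.
No residual Res→Out path; max flow = 3.
Certifying cut of size 3: {Res→Out, Res→r1, Res→r2}.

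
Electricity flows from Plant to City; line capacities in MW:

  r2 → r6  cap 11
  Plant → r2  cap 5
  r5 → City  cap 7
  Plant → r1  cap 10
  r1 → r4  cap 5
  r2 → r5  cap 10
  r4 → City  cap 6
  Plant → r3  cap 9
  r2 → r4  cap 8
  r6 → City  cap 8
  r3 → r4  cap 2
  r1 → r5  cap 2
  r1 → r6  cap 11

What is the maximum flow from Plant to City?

Augment Plant→r1→r4→City: bottleneck 5, flow now 5.
Augment Plant→r1→r5→City: bottleneck 2, flow now 7.
Augment Plant→r1→r6→City: bottleneck 3, flow now 10.
Augment Plant→r2→r4→City: bottleneck 1, flow now 11.
Augment Plant→r2→r5→City: bottleneck 4, flow now 15.
Augment Plant→r3→r4→r1→r6→City: bottleneck 2, flow now 17. (uses reverse residual edge)
No augmenting path remains; maximum flow = 17.
In the residual graph, reachable from Plant: {Plant, r3}.
Min-cut edges: Plant→r1 (10), Plant→r2 (5), r3→r4 (2); capacity 10 + 5 + 2 = 17.
This cut is saturated, so no flow can exceed 17.

17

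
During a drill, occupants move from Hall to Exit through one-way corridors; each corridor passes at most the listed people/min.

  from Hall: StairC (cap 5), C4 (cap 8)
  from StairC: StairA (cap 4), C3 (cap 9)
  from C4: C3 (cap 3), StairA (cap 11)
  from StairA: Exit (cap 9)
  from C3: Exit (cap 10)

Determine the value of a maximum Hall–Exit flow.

Augment Hall→StairC→StairA→Exit: bottleneck 4, flow now 4.
Augment Hall→StairC→C3→Exit: bottleneck 1, flow now 5.
Augment Hall→C4→StairA→Exit: bottleneck 5, flow now 10.
Augment Hall→C4→C3→Exit: bottleneck 3, flow now 13.
No augmenting path remains; maximum flow = 13.
In the residual graph, reachable from Hall: {Hall}.
Min-cut edges: Hall→StairC (5), Hall→C4 (8); capacity 5 + 8 = 13.
This cut is saturated, so no flow can exceed 13.

13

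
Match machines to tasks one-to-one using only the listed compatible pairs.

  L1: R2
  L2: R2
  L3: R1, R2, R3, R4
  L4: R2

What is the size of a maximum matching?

Unit-capacity flow: source→left, listed edges, right→sink; max matching = max flow.
Augmenting path L1→R2 (+1); matched 1.
Augmenting path L3→R1 (+1); matched 2.
No augmenting path remains; maximum matching = 2.
König certificate: {L3, R2} is a vertex cover of size 2 (every listed pair touches it), so no matching can be larger.

2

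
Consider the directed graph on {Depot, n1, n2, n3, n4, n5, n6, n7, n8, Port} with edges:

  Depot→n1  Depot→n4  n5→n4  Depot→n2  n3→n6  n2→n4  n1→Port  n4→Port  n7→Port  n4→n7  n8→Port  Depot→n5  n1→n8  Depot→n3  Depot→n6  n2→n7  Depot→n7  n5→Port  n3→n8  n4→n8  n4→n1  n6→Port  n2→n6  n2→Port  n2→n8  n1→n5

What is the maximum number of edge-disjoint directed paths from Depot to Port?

7

Assign every edge capacity 1; by Menger, the answer equals the max flow.
Path Depot→n1→Port (+1); total 1.
Path Depot→n2→Port (+1); total 2.
Path Depot→n4→Port (+1); total 3.
Path Depot→n5→Port (+1); total 4.
Path Depot→n6→Port (+1); total 5.
Path Depot→n7→Port (+1); total 6.
Path Depot→n3→n8→Port (+1); total 7.
No residual Depot→Port path; max flow = 7.
Certifying cut of size 7: {Depot→n1, Depot→n2, Depot→n3, Depot→n4, Depot→n5, Depot→n6, Depot→n7}.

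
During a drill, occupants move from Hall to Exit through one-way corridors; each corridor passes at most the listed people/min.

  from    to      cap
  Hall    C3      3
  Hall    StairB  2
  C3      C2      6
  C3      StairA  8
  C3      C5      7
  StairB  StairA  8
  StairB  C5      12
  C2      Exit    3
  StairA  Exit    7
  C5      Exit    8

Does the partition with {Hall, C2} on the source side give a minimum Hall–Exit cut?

Given cut capacity: 3 + 2 + 3 = 8.
Augment Hall→C3→C2→Exit: bottleneck 3, flow now 3.
Augment Hall→StairB→StairA→Exit: bottleneck 2, flow now 5.
No augmenting path remains; maximum flow = 5.
In the residual graph, reachable from Hall: {Hall}.
Min-cut edges: Hall→C3 (3), Hall→StairB (2); capacity 3 + 2 = 5.
Cut capacity 8 exceeds the max flow 5, so it is not minimum.

No — its capacity is 8, but the minimum cut has capacity 5.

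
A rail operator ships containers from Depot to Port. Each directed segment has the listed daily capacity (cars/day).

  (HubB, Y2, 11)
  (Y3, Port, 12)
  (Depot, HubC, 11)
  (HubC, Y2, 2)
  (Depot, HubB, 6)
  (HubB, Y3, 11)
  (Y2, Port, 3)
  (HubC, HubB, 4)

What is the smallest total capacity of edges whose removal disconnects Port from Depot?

Augment Depot→HubC→Y2→Port: bottleneck 2, flow now 2.
Augment Depot→HubB→Y2→Port: bottleneck 1, flow now 3.
Augment Depot→HubB→Y3→Port: bottleneck 5, flow now 8.
Augment Depot→HubC→HubB→Y3→Port: bottleneck 4, flow now 12.
No augmenting path remains; maximum flow = 12.
By max-flow min-cut, the minimum cut capacity equals the max flow.
In the residual graph, reachable from Depot: {Depot, HubC}.
Min-cut edges: Depot→HubB (6), HubC→HubB (4), HubC→Y2 (2); capacity 6 + 4 + 2 = 12.

12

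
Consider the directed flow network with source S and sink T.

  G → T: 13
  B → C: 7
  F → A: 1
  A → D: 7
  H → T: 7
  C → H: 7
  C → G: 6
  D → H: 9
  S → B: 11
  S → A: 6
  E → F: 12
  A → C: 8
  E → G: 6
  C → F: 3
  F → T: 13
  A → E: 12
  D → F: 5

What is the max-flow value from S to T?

Augment S→A→C→F→T: bottleneck 3, flow now 3.
Augment S→A→C→G→T: bottleneck 3, flow now 6.
Augment S→B→C→G→T: bottleneck 3, flow now 9.
Augment S→B→C→H→T: bottleneck 4, flow now 13.
No augmenting path remains; maximum flow = 13.
In the residual graph, reachable from S: {S, B}.
Min-cut edges: S→A (6), B→C (7); capacity 6 + 7 = 13.
This cut is saturated, so no flow can exceed 13.

13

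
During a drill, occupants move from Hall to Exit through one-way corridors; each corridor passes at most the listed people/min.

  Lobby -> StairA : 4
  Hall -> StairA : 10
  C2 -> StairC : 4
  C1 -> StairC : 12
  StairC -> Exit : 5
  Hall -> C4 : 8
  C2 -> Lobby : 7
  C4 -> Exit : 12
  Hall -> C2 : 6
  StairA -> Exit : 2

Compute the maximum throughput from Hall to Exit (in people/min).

Augment Hall→C4→Exit: bottleneck 8, flow now 8.
Augment Hall→StairA→Exit: bottleneck 2, flow now 10.
Augment Hall→C2→StairC→Exit: bottleneck 4, flow now 14.
No augmenting path remains; maximum flow = 14.
In the residual graph, reachable from Hall: {Hall, C2, Lobby, StairA}.
Min-cut edges: Hall→C4 (8), C2→StairC (4), StairA→Exit (2); capacity 8 + 4 + 2 = 14.
This cut is saturated, so no flow can exceed 14.

14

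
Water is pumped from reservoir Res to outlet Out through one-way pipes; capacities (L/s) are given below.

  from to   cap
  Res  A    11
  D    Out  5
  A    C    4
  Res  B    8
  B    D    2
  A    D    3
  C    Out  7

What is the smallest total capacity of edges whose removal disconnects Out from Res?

9

Augment Res→A→C→Out: bottleneck 4, flow now 4.
Augment Res→A→D→Out: bottleneck 3, flow now 7.
Augment Res→B→D→Out: bottleneck 2, flow now 9.
No augmenting path remains; maximum flow = 9.
By max-flow min-cut, the minimum cut capacity equals the max flow.
In the residual graph, reachable from Res: {Res, A, B}.
Min-cut edges: A→C (4), A→D (3), B→D (2); capacity 4 + 3 + 2 = 9.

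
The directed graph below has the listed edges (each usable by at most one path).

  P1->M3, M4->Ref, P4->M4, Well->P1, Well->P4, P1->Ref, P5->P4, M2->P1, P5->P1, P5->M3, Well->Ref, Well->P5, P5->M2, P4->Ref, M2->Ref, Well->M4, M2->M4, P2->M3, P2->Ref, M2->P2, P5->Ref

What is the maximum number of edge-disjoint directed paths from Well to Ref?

Assign every edge capacity 1; by Menger, the answer equals the max flow.
Path Well→Ref (+1); total 1.
Path Well→P5→Ref (+1); total 2.
Path Well→P1→Ref (+1); total 3.
Path Well→M4→Ref (+1); total 4.
Path Well→P4→Ref (+1); total 5.
No residual Well→Ref path; max flow = 5.
Certifying cut of size 5: {Well→M4, Well→P1, Well→P4, Well→P5, Well→Ref}.

5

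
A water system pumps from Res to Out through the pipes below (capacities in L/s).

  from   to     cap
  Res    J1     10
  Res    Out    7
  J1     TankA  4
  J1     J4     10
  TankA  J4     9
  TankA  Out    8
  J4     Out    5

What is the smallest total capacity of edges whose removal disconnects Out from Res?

16

Augment Res→Out: bottleneck 7, flow now 7.
Augment Res→J1→TankA→Out: bottleneck 4, flow now 11.
Augment Res→J1→J4→Out: bottleneck 5, flow now 16.
No augmenting path remains; maximum flow = 16.
By max-flow min-cut, the minimum cut capacity equals the max flow.
In the residual graph, reachable from Res: {Res, J1, J4}.
Min-cut edges: Res→Out (7), J1→TankA (4), J4→Out (5); capacity 7 + 4 + 5 = 16.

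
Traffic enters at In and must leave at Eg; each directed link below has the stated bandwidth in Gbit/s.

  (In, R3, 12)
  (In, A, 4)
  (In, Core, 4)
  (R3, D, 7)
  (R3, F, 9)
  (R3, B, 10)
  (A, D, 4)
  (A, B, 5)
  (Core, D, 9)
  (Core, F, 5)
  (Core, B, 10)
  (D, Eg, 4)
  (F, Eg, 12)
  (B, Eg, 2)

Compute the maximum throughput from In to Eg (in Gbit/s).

Augment In→R3→D→Eg: bottleneck 4, flow now 4.
Augment In→R3→F→Eg: bottleneck 8, flow now 12.
Augment In→A→B→Eg: bottleneck 2, flow now 14.
Augment In→Core→F→Eg: bottleneck 4, flow now 18.
No augmenting path remains; maximum flow = 18.
In the residual graph, reachable from In: {In, R3, A, Core, D, F, B}.
Min-cut edges: D→Eg (4), F→Eg (12), B→Eg (2); capacity 4 + 12 + 2 = 18.
This cut is saturated, so no flow can exceed 18.

18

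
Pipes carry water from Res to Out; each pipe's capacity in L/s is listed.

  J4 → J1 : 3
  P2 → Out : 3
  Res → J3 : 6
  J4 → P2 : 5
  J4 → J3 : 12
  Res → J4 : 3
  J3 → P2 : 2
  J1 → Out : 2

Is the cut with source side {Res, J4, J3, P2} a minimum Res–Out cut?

Given cut capacity: 3 + 3 = 6.
Augment Res→J4→P2→Out: bottleneck 3, flow now 3.
Augment Res→J3→P2→J4→J1→Out: bottleneck 2, flow now 5. (uses reverse residual edge)
No augmenting path remains; maximum flow = 5.
In the residual graph, reachable from Res: {Res, J3}.
Min-cut edges: Res→J4 (3), J3→P2 (2); capacity 3 + 2 = 5.
Cut capacity 6 exceeds the max flow 5, so it is not minimum.

No — its capacity is 6, but the minimum cut has capacity 5.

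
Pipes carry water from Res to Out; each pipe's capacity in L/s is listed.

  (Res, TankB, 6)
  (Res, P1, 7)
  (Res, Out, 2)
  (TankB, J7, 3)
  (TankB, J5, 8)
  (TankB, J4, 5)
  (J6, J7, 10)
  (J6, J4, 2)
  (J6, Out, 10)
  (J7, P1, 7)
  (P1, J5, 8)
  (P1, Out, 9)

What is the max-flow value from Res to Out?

11

Augment Res→Out: bottleneck 2, flow now 2.
Augment Res→P1→Out: bottleneck 7, flow now 9.
Augment Res→TankB→J7→P1→Out: bottleneck 2, flow now 11.
No augmenting path remains; maximum flow = 11.
In the residual graph, reachable from Res: {Res, TankB, J7, P1, J5, J4}.
Min-cut edges: Res→Out (2), P1→Out (9); capacity 2 + 9 = 11.
This cut is saturated, so no flow can exceed 11.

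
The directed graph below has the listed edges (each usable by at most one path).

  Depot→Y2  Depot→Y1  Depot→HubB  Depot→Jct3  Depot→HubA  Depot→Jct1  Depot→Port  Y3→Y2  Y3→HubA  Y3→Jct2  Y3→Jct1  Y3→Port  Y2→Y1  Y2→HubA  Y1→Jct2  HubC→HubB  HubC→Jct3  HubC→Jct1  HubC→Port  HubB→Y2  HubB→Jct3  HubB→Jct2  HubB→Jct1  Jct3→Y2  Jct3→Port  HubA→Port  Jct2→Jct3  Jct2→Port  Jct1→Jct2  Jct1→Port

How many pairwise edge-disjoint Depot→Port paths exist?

5

Assign every edge capacity 1; by Menger, the answer equals the max flow.
Path Depot→Port (+1); total 1.
Path Depot→Jct3→Port (+1); total 2.
Path Depot→HubA→Port (+1); total 3.
Path Depot→Jct1→Port (+1); total 4.
Path Depot→Y1→Jct2→Port (+1); total 5.
No residual Depot→Port path; max flow = 5.
Certifying cut of size 5: {Depot→Port, HubA→Port, Jct1→Port, Jct2→Port, Jct3→Port}.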